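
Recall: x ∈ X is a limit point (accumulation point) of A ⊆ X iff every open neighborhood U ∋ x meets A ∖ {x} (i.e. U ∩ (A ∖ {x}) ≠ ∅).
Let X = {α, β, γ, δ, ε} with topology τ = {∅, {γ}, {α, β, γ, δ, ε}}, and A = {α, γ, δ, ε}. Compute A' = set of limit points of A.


A' = {α, β, δ, ε}

For each x ∈ X, list the open sets U ∈ τ with x ∈ U, then check whether U ∩ (A ∖ {x}) ≠ ∅ for every such U.
  x = α: opens ∋ x are {α, β, γ, δ, ε}; each meets A ∖ {α}, so x IS a limit point.
  x = β: opens ∋ x are {α, β, γ, δ, ε}; each meets A ∖ {β}, so x IS a limit point.
  x = γ: open {γ} ∋ x has {γ} ∩ (A ∖ {γ}) = ∅, so x is NOT a limit point.
  x = δ: opens ∋ x are {α, β, γ, δ, ε}; each meets A ∖ {δ}, so x IS a limit point.
  x = ε: opens ∋ x are {α, β, γ, δ, ε}; each meets A ∖ {ε}, so x IS a limit point.
Collecting: A' = {α, β, δ, ε}.


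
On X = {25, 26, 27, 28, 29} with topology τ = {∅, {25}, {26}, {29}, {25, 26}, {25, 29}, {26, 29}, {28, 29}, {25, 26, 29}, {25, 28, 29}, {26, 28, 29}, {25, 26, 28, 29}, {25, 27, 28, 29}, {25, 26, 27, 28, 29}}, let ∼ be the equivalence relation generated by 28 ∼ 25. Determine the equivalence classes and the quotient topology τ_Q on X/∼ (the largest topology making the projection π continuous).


X/∼ = {[25=28], [26], [27], [29]}; |τ_Q| = 8.

Equivalence classes: [25=28], [26], [27], [29].
Quotient map π: X → X/∼ sends 25 ↦ [25=28], 26 ↦ [26], 27 ↦ [27], 28 ↦ [25=28], 29 ↦ [29].
For each subset V ⊆ X/∼, compute π^{-1}(V) ⊆ X and check whether π^{-1}(V) ∈ τ. V is open in τ_Q iff π^{-1}(V) ∈ τ.
  V = {}: π^{-1}(V) = ∅ ∈ τ ✓.
  V = {[25=28]}: π^{-1}(V) = {25, 28} ∉ τ ✗.
  V = {[26]}: π^{-1}(V) = {26} ∈ τ ✓.
  V = {[25=28], [26]}: π^{-1}(V) = {25, 26, 28} ∉ τ ✗.
  V = {[27]}: π^{-1}(V) = {27} ∉ τ ✗.
  V = {[25=28], [27]}: π^{-1}(V) = {25, 27, 28} ∉ τ ✗.
  V = {[26], [27]}: π^{-1}(V) = {26, 27} ∉ τ ✗.
  V = {[25=28], [26], [27]}: π^{-1}(V) = {25, 26, 27, 28} ∉ τ ✗.
  V = {[29]}: π^{-1}(V) = {29} ∈ τ ✓.
  V = {[25=28], [29]}: π^{-1}(V) = {25, 28, 29} ∈ τ ✓.
  V = {[26], [29]}: π^{-1}(V) = {26, 29} ∈ τ ✓.
  V = {[25=28], [26], [29]}: π^{-1}(V) = {25, 26, 28, 29} ∈ τ ✓.
  V = {[27], [29]}: π^{-1}(V) = {27, 29} ∉ τ ✗.
  V = {[25=28], [27], [29]}: π^{-1}(V) = {25, 27, 28, 29} ∈ τ ✓.
  V = {[26], [27], [29]}: π^{-1}(V) = {26, 27, 29} ∉ τ ✗.
  V = {[25=28], [26], [27], [29]}: π^{-1}(V) = {25, 26, 27, 28, 29} ∈ τ ✓.
Open sets in the quotient: τ_Q = {{}, {[26]}, {[29]}, {[25=28], [29]}, {[26], [29]}, {[25=28], [26], [29]}, {[25=28], [27], [29]}, {[25=28], [26], [27], [29]}} (8 elements).


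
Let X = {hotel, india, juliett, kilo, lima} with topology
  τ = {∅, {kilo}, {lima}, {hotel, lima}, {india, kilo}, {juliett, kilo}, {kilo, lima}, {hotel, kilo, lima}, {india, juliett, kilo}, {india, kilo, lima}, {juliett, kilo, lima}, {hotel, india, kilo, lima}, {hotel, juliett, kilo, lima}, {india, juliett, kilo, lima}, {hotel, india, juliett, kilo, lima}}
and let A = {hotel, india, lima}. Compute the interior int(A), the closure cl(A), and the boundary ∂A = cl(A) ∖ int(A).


int(A) = {hotel, lima}, cl(A) = {hotel, india, lima}, ∂A = {india}.

Closed sets in (X, τ) are complements of opens:
  closed(X, τ) = {∅, {hotel}, {india}, {juliett}, {hotel, india}, {hotel, juliett}, {hotel, lima}, {india, juliett}, {hotel, india, juliett}, {hotel, india, lima}, {hotel, juliett, lima}, {india, juliett, kilo}, {hotel, india, juliett, kilo}, {hotel, india, juliett, lima}, {hotel, india, juliett, kilo, lima}}.
int(A) = ⋃ {U ∈ τ : U ⊆ A}. Opens contained in A: ∅, {lima}, {hotel, lima}.
Taking the union of these: int(A) = {hotel, lima}.
cl(A) = ⋂ {C closed : A ⊆ C}. Closed sets containing A: {hotel, india, lima}, {hotel, india, juliett, lima}, {hotel, india, juliett, kilo, lima}.
Intersecting these: cl(A) = {hotel, india, lima}.
∂A = cl(A) ∖ int(A) = {hotel, india, lima} ∖ {hotel, lima} = {india}.


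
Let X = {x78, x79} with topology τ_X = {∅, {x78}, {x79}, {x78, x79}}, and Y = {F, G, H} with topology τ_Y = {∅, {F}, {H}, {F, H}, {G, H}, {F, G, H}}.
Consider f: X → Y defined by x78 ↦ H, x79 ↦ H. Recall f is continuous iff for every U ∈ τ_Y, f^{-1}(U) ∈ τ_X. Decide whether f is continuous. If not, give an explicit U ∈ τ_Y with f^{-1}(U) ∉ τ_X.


f IS continuous.

Compute f^{-1}(U) for each U ∈ τ_Y:
  U = ∅: f^{-1}(U) = ∅ ∈ τ_X ✓.
  U = {F}: f^{-1}(U) = ∅ ∈ τ_X ✓.
  U = {H}: f^{-1}(U) = {x78, x79} ∈ τ_X ✓.
  U = {F, H}: f^{-1}(U) = {x78, x79} ∈ τ_X ✓.
  U = {G, H}: f^{-1}(U) = {x78, x79} ∈ τ_X ✓.
  U = {F, G, H}: f^{-1}(U) = {x78, x79} ∈ τ_X ✓.
Every preimage lies in τ_X, so f IS continuous.


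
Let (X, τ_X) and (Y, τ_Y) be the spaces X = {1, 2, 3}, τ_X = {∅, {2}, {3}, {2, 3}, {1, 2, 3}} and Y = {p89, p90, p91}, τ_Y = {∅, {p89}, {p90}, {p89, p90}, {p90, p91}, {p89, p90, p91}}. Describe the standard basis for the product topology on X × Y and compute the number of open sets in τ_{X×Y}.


Basis B = {∅ × ∅, {2} × {p89}, {2} × {p90}, {3} × {p89}, {3} × {p90}, {2} × {p89, p90}, {2, 3} × {p89}, {2} × {p90, p91}, {2, 3} × {p90}, {3} × {p89, p90}, {3} × {p90, p91}, {1, 2, 3} × {p89}, {1, 2, 3} × {p90}, {2} × {p89, p90, p91}, {3} × {p89, p90, p91}, {2, 3} × {p89, p90}, {2, 3} × {p90, p91}, {1, 2, 3} × {p89, p90}, {1, 2, 3} × {p90, p91}, {2, 3} × {p89, p90, p91}, {1, 2, 3} × {p89, p90, p91}}; |τ_{X×Y}| = 70.

Enumerate products U × V with U ∈ τ_X, V ∈ τ_Y (deduplicated):
  ∅ × ∅ = {} (∅)
  {2} × {p89} = {(2,p89)}
  {2} × {p90} = {(2,p90)}
  {3} × {p89} = {(3,p89)}
  {3} × {p90} = {(3,p90)}
  {2} × {p89, p90} = {(2,p89), (2,p90)}
  {2, 3} × {p89} = {(2,p89), (3,p89)}
  {2} × {p90, p91} = {(2,p90), (2,p91)}
  {2, 3} × {p90} = {(2,p90), (3,p90)}
  {3} × {p89, p90} = {(3,p89), (3,p90)}
  {3} × {p90, p91} = {(3,p90), (3,p91)}
  {1, 2, 3} × {p89} = {(1,p89), (2,p89), (3,p89)}
  {1, 2, 3} × {p90} = {(1,p90), (2,p90), (3,p90)}
  {2} × {p89, p90, p91} = {(2,p89), (2,p90), (2,p91)}
  {3} × {p89, p90, p91} = {(3,p89), (3,p90), (3,p91)}
  {2, 3} × {p89, p90} = {(2,p89), (2,p90), (3,p89), (3,p90)}
  {2, 3} × {p90, p91} = {(2,p90), (2,p91), (3,p90), (3,p91)}
  {1, 2, 3} × {p89, p90} = {(1,p89), (1,p90), (2,p89), (2,p90), (3,p89), (3,p90)}
  {1, 2, 3} × {p90, p91} = {(1,p90), (1,p91), (2,p90), (2,p91), (3,p90), (3,p91)}
  {2, 3} × {p89, p90, p91} = {(2,p89), (2,p90), (2,p91), (3,p89), (3,p90), (3,p91)}
  {1, 2, 3} × {p89, p90, p91} = {(1,p89), (1,p90), (1,p91), (2,p89), (2,p90), (2,p91), (3,p89), (3,p90), (3,p91)}
These 21 distinct sets form the basis B.
Close under arbitrary unions to get τ_{X×Y}; counting gives |τ_{X×Y}| = 70.


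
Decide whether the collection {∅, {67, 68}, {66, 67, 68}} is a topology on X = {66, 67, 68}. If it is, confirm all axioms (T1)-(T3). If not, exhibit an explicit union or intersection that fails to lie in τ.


τ IS a topology on X.

Axiom (T1): ∅ ∈ τ? Yes; X ∈ τ? Yes.
Axiom (T2/T3): check pairwise unions and intersections of members of τ.
All pairwise intersections and unions checked — each lies in τ. Therefore τ satisfies (T1), (T2), (T3): it IS a topology on X.


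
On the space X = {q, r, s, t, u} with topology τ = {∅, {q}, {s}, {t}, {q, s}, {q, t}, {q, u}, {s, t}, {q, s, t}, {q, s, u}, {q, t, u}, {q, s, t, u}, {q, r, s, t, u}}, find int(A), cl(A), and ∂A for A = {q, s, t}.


int(A) = {q, s, t}, cl(A) = {q, r, s, t, u}, ∂A = {r, u}.

Closed sets in (X, τ) are complements of opens:
  closed(X, τ) = {∅, {r}, {r, s}, {r, t}, {r, u}, {q, r, u}, {r, s, t}, {r, s, u}, {r, t, u}, {q, r, s, u}, {q, r, t, u}, {r, s, t, u}, {q, r, s, t, u}}.
int(A) = ⋃ {U ∈ τ : U ⊆ A}. Opens contained in A: ∅, {q}, {s}, {t}, {q, s}, {q, t}, {s, t}, {q, s, t}.
Taking the union of these: int(A) = {q, s, t}.
cl(A) = ⋂ {C closed : A ⊆ C}. Closed sets containing A: {q, r, s, t, u}.
Intersecting these: cl(A) = {q, r, s, t, u}.
∂A = cl(A) ∖ int(A) = {q, r, s, t, u} ∖ {q, s, t} = {r, u}.


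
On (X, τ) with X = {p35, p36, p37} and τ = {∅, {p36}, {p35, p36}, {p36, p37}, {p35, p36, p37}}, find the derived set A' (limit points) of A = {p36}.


A' = {p35, p37}

For each x ∈ X, list the open sets U ∈ τ with x ∈ U, then check whether U ∩ (A ∖ {x}) ≠ ∅ for every such U.
  x = p35: opens ∋ x are {p35, p36}, {p35, p36, p37}; each meets A ∖ {p35}, so x IS a limit point.
  x = p36: open {p36} ∋ x has {p36} ∩ (A ∖ {p36}) = ∅, so x is NOT a limit point.
  x = p37: opens ∋ x are {p36, p37}, {p35, p36, p37}; each meets A ∖ {p37}, so x IS a limit point.
Collecting: A' = {p35, p37}.


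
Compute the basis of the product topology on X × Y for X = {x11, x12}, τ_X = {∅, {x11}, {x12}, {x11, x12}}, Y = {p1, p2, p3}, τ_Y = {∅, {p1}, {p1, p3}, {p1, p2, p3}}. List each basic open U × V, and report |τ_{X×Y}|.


Basis B = {∅ × ∅, {x11} × {p1}, {x12} × {p1}, {x11} × {p1, p3}, {x11, x12} × {p1}, {x12} × {p1, p3}, {x11} × {p1, p2, p3}, {x12} × {p1, p2, p3}, {x11, x12} × {p1, p3}, {x11, x12} × {p1, p2, p3}}; |τ_{X×Y}| = 16.

Enumerate products U × V with U ∈ τ_X, V ∈ τ_Y (deduplicated):
  ∅ × ∅ = {} (∅)
  {x11} × {p1} = {(x11,p1)}
  {x12} × {p1} = {(x12,p1)}
  {x11} × {p1, p3} = {(x11,p1), (x11,p3)}
  {x11, x12} × {p1} = {(x11,p1), (x12,p1)}
  {x12} × {p1, p3} = {(x12,p1), (x12,p3)}
  {x11} × {p1, p2, p3} = {(x11,p1), (x11,p2), (x11,p3)}
  {x12} × {p1, p2, p3} = {(x12,p1), (x12,p2), (x12,p3)}
  {x11, x12} × {p1, p3} = {(x11,p1), (x11,p3), (x12,p1), (x12,p3)}
  {x11, x12} × {p1, p2, p3} = {(x11,p1), (x11,p2), (x11,p3), (x12,p1), (x12,p2), (x12,p3)}
These 10 distinct sets form the basis B.
Close under arbitrary unions to get τ_{X×Y}; counting gives |τ_{X×Y}| = 16.


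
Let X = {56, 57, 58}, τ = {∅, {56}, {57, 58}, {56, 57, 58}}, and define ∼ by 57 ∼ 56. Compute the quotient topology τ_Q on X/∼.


X/∼ = {[56=57], [58]}; |τ_Q| = 2.

Equivalence classes: [56=57], [58].
Quotient map π: X → X/∼ sends 56 ↦ [56=57], 57 ↦ [56=57], 58 ↦ [58].
For each subset V ⊆ X/∼, compute π^{-1}(V) ⊆ X and check whether π^{-1}(V) ∈ τ. V is open in τ_Q iff π^{-1}(V) ∈ τ.
  V = {}: π^{-1}(V) = ∅ ∈ τ ✓.
  V = {[56=57]}: π^{-1}(V) = {56, 57} ∉ τ ✗.
  V = {[58]}: π^{-1}(V) = {58} ∉ τ ✗.
  V = {[56=57], [58]}: π^{-1}(V) = {56, 57, 58} ∈ τ ✓.
Open sets in the quotient: τ_Q = {{}, {[56=57], [58]}} (2 elements).


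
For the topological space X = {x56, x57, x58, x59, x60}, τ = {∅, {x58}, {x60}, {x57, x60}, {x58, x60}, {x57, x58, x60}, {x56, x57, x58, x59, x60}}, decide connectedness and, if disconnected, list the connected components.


(X, τ) is connected.

Find clopen sets (U ∈ τ with X ∖ U ∈ τ):
  U = ∅, X ∖ U = {x56, x57, x58, x59, x60} — both open, so U is clopen.
  U = {x56, x57, x58, x59, x60}, X ∖ U = ∅ — both open, so U is clopen.
Only trivial clopens (∅ and X) exist, so (X, τ) is connected.
Compute connected components by grouping points that agree on all clopens:
  component: {x56, x57, x58, x59, x60}


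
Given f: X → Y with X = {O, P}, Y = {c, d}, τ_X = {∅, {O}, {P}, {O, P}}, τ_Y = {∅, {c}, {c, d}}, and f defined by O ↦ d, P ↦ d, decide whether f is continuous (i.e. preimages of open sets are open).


f IS continuous.

Compute f^{-1}(U) for each U ∈ τ_Y:
  U = ∅: f^{-1}(U) = ∅ ∈ τ_X ✓.
  U = {c}: f^{-1}(U) = ∅ ∈ τ_X ✓.
  U = {c, d}: f^{-1}(U) = {O, P} ∈ τ_X ✓.
Every preimage lies in τ_X, so f IS continuous.


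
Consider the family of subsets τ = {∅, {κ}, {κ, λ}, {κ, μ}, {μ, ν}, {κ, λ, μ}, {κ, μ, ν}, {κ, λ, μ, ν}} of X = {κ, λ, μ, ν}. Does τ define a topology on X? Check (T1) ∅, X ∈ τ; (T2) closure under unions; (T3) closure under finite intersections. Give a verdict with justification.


τ is NOT a topology on X.

Axiom (T1): ∅ ∈ τ? Yes; X ∈ τ? Yes.
Axiom (T2/T3): check pairwise unions and intersections of members of τ.
Counterexample for (T3): {κ, μ} ∩ {μ, ν} = {μ} ∉ τ. Therefore τ is NOT a topology.


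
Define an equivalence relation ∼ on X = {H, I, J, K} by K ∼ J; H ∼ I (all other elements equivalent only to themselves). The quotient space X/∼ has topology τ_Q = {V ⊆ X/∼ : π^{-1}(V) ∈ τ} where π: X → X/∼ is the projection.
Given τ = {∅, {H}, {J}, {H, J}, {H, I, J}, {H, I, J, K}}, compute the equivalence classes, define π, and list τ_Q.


X/∼ = {[H=I], [J=K]}; |τ_Q| = 2.

Equivalence classes: [H=I], [J=K].
Quotient map π: X → X/∼ sends H ↦ [H=I], I ↦ [H=I], J ↦ [J=K], K ↦ [J=K].
For each subset V ⊆ X/∼, compute π^{-1}(V) ⊆ X and check whether π^{-1}(V) ∈ τ. V is open in τ_Q iff π^{-1}(V) ∈ τ.
  V = {}: π^{-1}(V) = ∅ ∈ τ ✓.
  V = {[H=I]}: π^{-1}(V) = {H, I} ∉ τ ✗.
  V = {[J=K]}: π^{-1}(V) = {J, K} ∉ τ ✗.
  V = {[H=I], [J=K]}: π^{-1}(V) = {H, I, J, K} ∈ τ ✓.
Open sets in the quotient: τ_Q = {{}, {[H=I], [J=K]}} (2 elements).


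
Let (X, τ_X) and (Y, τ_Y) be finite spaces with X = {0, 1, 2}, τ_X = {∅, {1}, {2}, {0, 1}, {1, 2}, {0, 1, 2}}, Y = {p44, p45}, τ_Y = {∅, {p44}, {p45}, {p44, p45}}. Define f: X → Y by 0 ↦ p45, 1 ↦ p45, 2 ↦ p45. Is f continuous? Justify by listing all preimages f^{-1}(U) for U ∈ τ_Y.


f IS continuous.

Compute f^{-1}(U) for each U ∈ τ_Y:
  U = ∅: f^{-1}(U) = ∅ ∈ τ_X ✓.
  U = {p44}: f^{-1}(U) = ∅ ∈ τ_X ✓.
  U = {p45}: f^{-1}(U) = {0, 1, 2} ∈ τ_X ✓.
  U = {p44, p45}: f^{-1}(U) = {0, 1, 2} ∈ τ_X ✓.
Every preimage lies in τ_X, so f IS continuous.


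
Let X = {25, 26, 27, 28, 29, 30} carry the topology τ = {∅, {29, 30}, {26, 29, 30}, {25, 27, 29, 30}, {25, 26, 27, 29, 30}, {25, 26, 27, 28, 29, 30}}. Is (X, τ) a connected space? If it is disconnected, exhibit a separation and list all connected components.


(X, τ) is connected.

Find clopen sets (U ∈ τ with X ∖ U ∈ τ):
  U = ∅, X ∖ U = {25, 26, 27, 28, 29, 30} — both open, so U is clopen.
  U = {25, 26, 27, 28, 29, 30}, X ∖ U = ∅ — both open, so U is clopen.
Only trivial clopens (∅ and X) exist, so (X, τ) is connected.
Compute connected components by grouping points that agree on all clopens:
  component: {25, 26, 27, 28, 29, 30}


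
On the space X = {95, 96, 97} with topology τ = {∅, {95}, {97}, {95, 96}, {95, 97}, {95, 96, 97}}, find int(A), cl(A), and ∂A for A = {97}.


int(A) = {97}, cl(A) = {97}, ∂A = ∅.

Closed sets in (X, τ) are complements of opens:
  closed(X, τ) = {∅, {96}, {97}, {95, 96}, {96, 97}, {95, 96, 97}}.
int(A) = ⋃ {U ∈ τ : U ⊆ A}. Opens contained in A: ∅, {97}.
Taking the union of these: int(A) = {97}.
cl(A) = ⋂ {C closed : A ⊆ C}. Closed sets containing A: {97}, {96, 97}, {95, 96, 97}.
Intersecting these: cl(A) = {97}.
∂A = cl(A) ∖ int(A) = {97} ∖ {97} = ∅.


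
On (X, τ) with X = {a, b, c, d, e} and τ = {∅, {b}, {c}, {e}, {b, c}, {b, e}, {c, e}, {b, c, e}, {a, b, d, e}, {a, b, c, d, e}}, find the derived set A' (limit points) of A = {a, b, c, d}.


A' = {a, d}

For each x ∈ X, list the open sets U ∈ τ with x ∈ U, then check whether U ∩ (A ∖ {x}) ≠ ∅ for every such U.
  x = a: opens ∋ x are {a, b, d, e}, {a, b, c, d, e}; each meets A ∖ {a}, so x IS a limit point.
  x = b: open {b} ∋ x has {b} ∩ (A ∖ {b}) = ∅, so x is NOT a limit point.
  x = c: open {c} ∋ x has {c} ∩ (A ∖ {c}) = ∅, so x is NOT a limit point.
  x = d: opens ∋ x are {a, b, d, e}, {a, b, c, d, e}; each meets A ∖ {d}, so x IS a limit point.
  x = e: open {e} ∋ x has {e} ∩ (A ∖ {e}) = ∅, so x is NOT a limit point.
Collecting: A' = {a, d}.


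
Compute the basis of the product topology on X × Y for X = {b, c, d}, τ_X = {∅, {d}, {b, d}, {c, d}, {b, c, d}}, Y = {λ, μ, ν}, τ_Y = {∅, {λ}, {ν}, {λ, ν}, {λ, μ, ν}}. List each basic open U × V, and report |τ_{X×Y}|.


Basis B = {∅ × ∅, {d} × {λ}, {d} × {ν}, {b, d} × {λ}, {b, d} × {ν}, {c, d} × {λ}, {c, d} × {ν}, {d} × {λ, ν}, {b, c, d} × {λ}, {b, c, d} × {ν}, {d} × {λ, μ, ν}, {b, d} × {λ, ν}, {c, d} × {λ, ν}, {b, d} × {λ, μ, ν}, {b, c, d} × {λ, ν}, {c, d} × {λ, μ, ν}, {b, c, d} × {λ, μ, ν}}; |τ_{X×Y}| = 50.

Enumerate products U × V with U ∈ τ_X, V ∈ τ_Y (deduplicated):
  ∅ × ∅ = {} (∅)
  {d} × {λ} = {(d,λ)}
  {d} × {ν} = {(d,ν)}
  {b, d} × {λ} = {(b,λ), (d,λ)}
  {b, d} × {ν} = {(b,ν), (d,ν)}
  {c, d} × {λ} = {(c,λ), (d,λ)}
  {c, d} × {ν} = {(c,ν), (d,ν)}
  {d} × {λ, ν} = {(d,λ), (d,ν)}
  {b, c, d} × {λ} = {(b,λ), (c,λ), (d,λ)}
  {b, c, d} × {ν} = {(b,ν), (c,ν), (d,ν)}
  {d} × {λ, μ, ν} = {(d,λ), (d,μ), (d,ν)}
  {b, d} × {λ, ν} = {(b,λ), (b,ν), (d,λ), (d,ν)}
  {c, d} × {λ, ν} = {(c,λ), (c,ν), (d,λ), (d,ν)}
  {b, d} × {λ, μ, ν} = {(b,λ), (b,μ), (b,ν), (d,λ), (d,μ), (d,ν)}
  {b, c, d} × {λ, ν} = {(b,λ), (b,ν), (c,λ), (c,ν), (d,λ), (d,ν)}
  {c, d} × {λ, μ, ν} = {(c,λ), (c,μ), (c,ν), (d,λ), (d,μ), (d,ν)}
  {b, c, d} × {λ, μ, ν} = {(b,λ), (b,μ), (b,ν), (c,λ), (c,μ), (c,ν), (d,λ), (d,μ), (d,ν)}
These 17 distinct sets form the basis B.
Close under arbitrary unions to get τ_{X×Y}; counting gives |τ_{X×Y}| = 50.


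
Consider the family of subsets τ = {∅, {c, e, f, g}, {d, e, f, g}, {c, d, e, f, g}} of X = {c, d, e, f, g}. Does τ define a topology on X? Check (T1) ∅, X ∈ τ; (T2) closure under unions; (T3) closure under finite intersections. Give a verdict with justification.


τ is NOT a topology on X.

Axiom (T1): ∅ ∈ τ? Yes; X ∈ τ? Yes.
Axiom (T2/T3): check pairwise unions and intersections of members of τ.
Counterexample for (T3): {c, e, f, g} ∩ {d, e, f, g} = {e, f, g} ∉ τ. Therefore τ is NOT a topology.


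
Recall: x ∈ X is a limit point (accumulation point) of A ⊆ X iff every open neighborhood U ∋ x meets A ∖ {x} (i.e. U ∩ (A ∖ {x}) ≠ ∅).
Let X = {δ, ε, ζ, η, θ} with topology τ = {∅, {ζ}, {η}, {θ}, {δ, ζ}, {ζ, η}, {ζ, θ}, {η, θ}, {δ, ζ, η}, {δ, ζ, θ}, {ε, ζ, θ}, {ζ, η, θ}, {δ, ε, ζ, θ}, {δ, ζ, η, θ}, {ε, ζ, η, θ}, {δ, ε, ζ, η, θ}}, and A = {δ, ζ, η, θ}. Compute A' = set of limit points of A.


A' = {δ, ε}

For each x ∈ X, list the open sets U ∈ τ with x ∈ U, then check whether U ∩ (A ∖ {x}) ≠ ∅ for every such U.
  x = δ: opens ∋ x are {δ, ζ}, {δ, ζ, η}, {δ, ζ, θ}, {δ, ε, ζ, θ}, {δ, ζ, η, θ}, {δ, ε, ζ, η, θ}; each meets A ∖ {δ}, so x IS a limit point.
  x = ε: opens ∋ x are {ε, ζ, θ}, {δ, ε, ζ, θ}, {ε, ζ, η, θ}, {δ, ε, ζ, η, θ}; each meets A ∖ {ε}, so x IS a limit point.
  x = ζ: open {ζ} ∋ x has {ζ} ∩ (A ∖ {ζ}) = ∅, so x is NOT a limit point.
  x = η: open {η} ∋ x has {η} ∩ (A ∖ {η}) = ∅, so x is NOT a limit point.
  x = θ: open {θ} ∋ x has {θ} ∩ (A ∖ {θ}) = ∅, so x is NOT a limit point.
Collecting: A' = {δ, ε}.


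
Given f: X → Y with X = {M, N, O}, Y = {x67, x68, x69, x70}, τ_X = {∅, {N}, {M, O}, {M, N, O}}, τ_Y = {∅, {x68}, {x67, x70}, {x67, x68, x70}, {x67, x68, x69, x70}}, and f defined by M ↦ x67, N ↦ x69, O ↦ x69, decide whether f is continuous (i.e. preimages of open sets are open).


f is NOT continuous.

Compute f^{-1}(U) for each U ∈ τ_Y:
  U = ∅: f^{-1}(U) = ∅ ∈ τ_X ✓.
  U = {x68}: f^{-1}(U) = ∅ ∈ τ_X ✓.
  U = {x67, x70}: f^{-1}(U) = {M} ∉ τ_X ✗.
  U = {x67, x68, x70}: f^{-1}(U) = {M} ∉ τ_X ✗.
  U = {x67, x68, x69, x70}: f^{-1}(U) = {M, N, O} ∈ τ_X ✓.
Found U = {x67, x70} with f^{-1}(U) = {M} not in τ_X. Therefore f is NOT continuous.


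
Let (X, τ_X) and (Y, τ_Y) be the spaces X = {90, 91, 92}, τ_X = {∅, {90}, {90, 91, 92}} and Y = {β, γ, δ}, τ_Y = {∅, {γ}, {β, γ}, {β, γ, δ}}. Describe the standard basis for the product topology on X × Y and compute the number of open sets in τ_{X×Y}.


Basis B = {∅ × ∅, {90} × {γ}, {90} × {β, γ}, {90} × {β, γ, δ}, {90, 91, 92} × {γ}, {90, 91, 92} × {β, γ}, {90, 91, 92} × {β, γ, δ}}; |τ_{X×Y}| = 10.

Enumerate products U × V with U ∈ τ_X, V ∈ τ_Y (deduplicated):
  ∅ × ∅ = {} (∅)
  {90} × {γ} = {(90,γ)}
  {90} × {β, γ} = {(90,β), (90,γ)}
  {90} × {β, γ, δ} = {(90,β), (90,γ), (90,δ)}
  {90, 91, 92} × {γ} = {(90,γ), (91,γ), (92,γ)}
  {90, 91, 92} × {β, γ} = {(90,β), (90,γ), (91,β), (91,γ), (92,β), (92,γ)}
  {90, 91, 92} × {β, γ, δ} = {(90,β), (90,γ), (90,δ), (91,β), (91,γ), (91,δ), (92,β), (92,γ), (92,δ)}
These 7 distinct sets form the basis B.
Close under arbitrary unions to get τ_{X×Y}; counting gives |τ_{X×Y}| = 10.


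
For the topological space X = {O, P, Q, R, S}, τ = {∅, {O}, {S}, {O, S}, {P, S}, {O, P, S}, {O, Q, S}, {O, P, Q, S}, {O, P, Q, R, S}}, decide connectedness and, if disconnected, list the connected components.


(X, τ) is connected.

Find clopen sets (U ∈ τ with X ∖ U ∈ τ):
  U = ∅, X ∖ U = {O, P, Q, R, S} — both open, so U is clopen.
  U = {O, P, Q, R, S}, X ∖ U = ∅ — both open, so U is clopen.
Only trivial clopens (∅ and X) exist, so (X, τ) is connected.
Compute connected components by grouping points that agree on all clopens:
  component: {O, P, Q, R, S}


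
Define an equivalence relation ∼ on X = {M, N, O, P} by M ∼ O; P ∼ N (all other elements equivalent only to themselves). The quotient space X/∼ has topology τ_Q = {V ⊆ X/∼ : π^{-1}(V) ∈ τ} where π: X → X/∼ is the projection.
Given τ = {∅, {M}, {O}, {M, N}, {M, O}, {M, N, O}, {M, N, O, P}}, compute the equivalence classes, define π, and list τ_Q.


X/∼ = {[M=O], [N=P]}; |τ_Q| = 3.

Equivalence classes: [M=O], [N=P].
Quotient map π: X → X/∼ sends M ↦ [M=O], N ↦ [N=P], O ↦ [M=O], P ↦ [N=P].
For each subset V ⊆ X/∼, compute π^{-1}(V) ⊆ X and check whether π^{-1}(V) ∈ τ. V is open in τ_Q iff π^{-1}(V) ∈ τ.
  V = {}: π^{-1}(V) = ∅ ∈ τ ✓.
  V = {[M=O]}: π^{-1}(V) = {M, O} ∈ τ ✓.
  V = {[N=P]}: π^{-1}(V) = {N, P} ∉ τ ✗.
  V = {[M=O], [N=P]}: π^{-1}(V) = {M, N, O, P} ∈ τ ✓.
Open sets in the quotient: τ_Q = {{}, {[M=O]}, {[M=O], [N=P]}} (3 elements).


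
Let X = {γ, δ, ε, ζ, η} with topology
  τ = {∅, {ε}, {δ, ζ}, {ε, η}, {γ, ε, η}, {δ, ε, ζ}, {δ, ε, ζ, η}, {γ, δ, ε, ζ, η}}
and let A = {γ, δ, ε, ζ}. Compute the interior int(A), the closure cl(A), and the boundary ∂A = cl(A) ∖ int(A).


int(A) = {δ, ε, ζ}, cl(A) = {γ, δ, ε, ζ, η}, ∂A = {γ, η}.

Closed sets in (X, τ) are complements of opens:
  closed(X, τ) = {∅, {γ}, {γ, η}, {δ, ζ}, {γ, δ, ζ}, {γ, ε, η}, {γ, δ, ζ, η}, {γ, δ, ε, ζ, η}}.
int(A) = ⋃ {U ∈ τ : U ⊆ A}. Opens contained in A: ∅, {ε}, {δ, ζ}, {δ, ε, ζ}.
Taking the union of these: int(A) = {δ, ε, ζ}.
cl(A) = ⋂ {C closed : A ⊆ C}. Closed sets containing A: {γ, δ, ε, ζ, η}.
Intersecting these: cl(A) = {γ, δ, ε, ζ, η}.
∂A = cl(A) ∖ int(A) = {γ, δ, ε, ζ, η} ∖ {δ, ε, ζ} = {γ, η}.


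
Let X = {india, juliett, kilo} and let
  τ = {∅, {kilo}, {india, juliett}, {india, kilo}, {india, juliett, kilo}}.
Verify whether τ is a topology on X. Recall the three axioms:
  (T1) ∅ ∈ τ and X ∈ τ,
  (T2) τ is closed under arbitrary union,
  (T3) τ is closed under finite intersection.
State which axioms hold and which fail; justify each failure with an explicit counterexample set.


τ is NOT a topology on X.

Axiom (T1): ∅ ∈ τ? Yes; X ∈ τ? Yes.
Axiom (T2/T3): check pairwise unions and intersections of members of τ.
Counterexample for (T3): {india, juliett} ∩ {india, kilo} = {india} ∉ τ. Therefore τ is NOT a topology.


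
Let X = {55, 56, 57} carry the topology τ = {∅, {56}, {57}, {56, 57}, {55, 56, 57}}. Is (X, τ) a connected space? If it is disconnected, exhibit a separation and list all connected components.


(X, τ) is connected.

Find clopen sets (U ∈ τ with X ∖ U ∈ τ):
  U = ∅, X ∖ U = {55, 56, 57} — both open, so U is clopen.
  U = {55, 56, 57}, X ∖ U = ∅ — both open, so U is clopen.
Only trivial clopens (∅ and X) exist, so (X, τ) is connected.
Compute connected components by grouping points that agree on all clopens:
  component: {55, 56, 57}


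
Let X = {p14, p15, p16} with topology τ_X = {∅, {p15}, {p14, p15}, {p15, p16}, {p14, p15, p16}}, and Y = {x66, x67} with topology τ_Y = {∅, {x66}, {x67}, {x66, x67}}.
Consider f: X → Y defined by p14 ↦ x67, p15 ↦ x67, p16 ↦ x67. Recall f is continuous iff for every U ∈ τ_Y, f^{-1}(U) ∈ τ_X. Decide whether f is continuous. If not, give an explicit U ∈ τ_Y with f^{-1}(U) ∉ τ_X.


f IS continuous.

Compute f^{-1}(U) for each U ∈ τ_Y:
  U = ∅: f^{-1}(U) = ∅ ∈ τ_X ✓.
  U = {x66}: f^{-1}(U) = ∅ ∈ τ_X ✓.
  U = {x67}: f^{-1}(U) = {p14, p15, p16} ∈ τ_X ✓.
  U = {x66, x67}: f^{-1}(U) = {p14, p15, p16} ∈ τ_X ✓.
Every preimage lies in τ_X, so f IS continuous.


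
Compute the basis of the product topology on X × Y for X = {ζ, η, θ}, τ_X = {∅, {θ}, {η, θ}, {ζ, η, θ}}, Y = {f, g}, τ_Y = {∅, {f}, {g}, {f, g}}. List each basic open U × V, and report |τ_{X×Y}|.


Basis B = {∅ × ∅, {θ} × {f}, {θ} × {g}, {η, θ} × {f}, {η, θ} × {g}, {θ} × {f, g}, {ζ, η, θ} × {f}, {ζ, η, θ} × {g}, {η, θ} × {f, g}, {ζ, η, θ} × {f, g}}; |τ_{X×Y}| = 16.

Enumerate products U × V with U ∈ τ_X, V ∈ τ_Y (deduplicated):
  ∅ × ∅ = {} (∅)
  {θ} × {f} = {(θ,f)}
  {θ} × {g} = {(θ,g)}
  {η, θ} × {f} = {(η,f), (θ,f)}
  {η, θ} × {g} = {(η,g), (θ,g)}
  {θ} × {f, g} = {(θ,f), (θ,g)}
  {ζ, η, θ} × {f} = {(ζ,f), (η,f), (θ,f)}
  {ζ, η, θ} × {g} = {(ζ,g), (η,g), (θ,g)}
  {η, θ} × {f, g} = {(η,f), (η,g), (θ,f), (θ,g)}
  {ζ, η, θ} × {f, g} = {(ζ,f), (ζ,g), (η,f), (η,g), (θ,f), (θ,g)}
These 10 distinct sets form the basis B.
Close under arbitrary unions to get τ_{X×Y}; counting gives |τ_{X×Y}| = 16.


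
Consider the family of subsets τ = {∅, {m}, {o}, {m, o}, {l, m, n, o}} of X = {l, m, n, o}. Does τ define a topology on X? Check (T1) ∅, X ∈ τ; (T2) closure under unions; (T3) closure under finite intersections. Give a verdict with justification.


τ IS a topology on X.

Axiom (T1): ∅ ∈ τ? Yes; X ∈ τ? Yes.
Axiom (T2/T3): check pairwise unions and intersections of members of τ.
All pairwise intersections and unions checked — each lies in τ. Therefore τ satisfies (T1), (T2), (T3): it IS a topology on X.


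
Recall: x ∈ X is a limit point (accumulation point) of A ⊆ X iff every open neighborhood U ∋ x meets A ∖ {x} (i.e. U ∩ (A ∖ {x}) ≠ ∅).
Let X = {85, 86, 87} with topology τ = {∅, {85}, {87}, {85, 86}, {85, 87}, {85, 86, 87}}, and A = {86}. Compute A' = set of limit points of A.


A' = ∅

For each x ∈ X, list the open sets U ∈ τ with x ∈ U, then check whether U ∩ (A ∖ {x}) ≠ ∅ for every such U.
  x = 85: open {85} ∋ x has {85} ∩ (A ∖ {85}) = ∅, so x is NOT a limit point.
  x = 86: open {85, 86} ∋ x has {85, 86} ∩ (A ∖ {86}) = ∅, so x is NOT a limit point.
  x = 87: open {87} ∋ x has {87} ∩ (A ∖ {87}) = ∅, so x is NOT a limit point.
Collecting: A' = ∅.


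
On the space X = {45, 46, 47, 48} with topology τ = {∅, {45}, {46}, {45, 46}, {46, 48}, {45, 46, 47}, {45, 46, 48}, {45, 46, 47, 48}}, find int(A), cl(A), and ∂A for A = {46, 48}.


int(A) = {46, 48}, cl(A) = {46, 47, 48}, ∂A = {47}.

Closed sets in (X, τ) are complements of opens:
  closed(X, τ) = {∅, {47}, {48}, {45, 47}, {47, 48}, {45, 47, 48}, {46, 47, 48}, {45, 46, 47, 48}}.
int(A) = ⋃ {U ∈ τ : U ⊆ A}. Opens contained in A: ∅, {46}, {46, 48}.
Taking the union of these: int(A) = {46, 48}.
cl(A) = ⋂ {C closed : A ⊆ C}. Closed sets containing A: {46, 47, 48}, {45, 46, 47, 48}.
Intersecting these: cl(A) = {46, 47, 48}.
∂A = cl(A) ∖ int(A) = {46, 47, 48} ∖ {46, 48} = {47}.


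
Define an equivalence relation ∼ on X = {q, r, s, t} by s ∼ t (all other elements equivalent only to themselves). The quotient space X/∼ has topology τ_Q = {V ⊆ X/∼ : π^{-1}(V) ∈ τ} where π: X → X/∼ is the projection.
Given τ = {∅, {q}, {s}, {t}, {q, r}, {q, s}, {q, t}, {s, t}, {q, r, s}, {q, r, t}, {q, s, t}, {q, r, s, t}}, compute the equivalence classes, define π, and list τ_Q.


X/∼ = {[q], [r], [s=t]}; |τ_Q| = 6.

Equivalence classes: [q], [r], [s=t].
Quotient map π: X → X/∼ sends q ↦ [q], r ↦ [r], s ↦ [s=t], t ↦ [s=t].
For each subset V ⊆ X/∼, compute π^{-1}(V) ⊆ X and check whether π^{-1}(V) ∈ τ. V is open in τ_Q iff π^{-1}(V) ∈ τ.
  V = {}: π^{-1}(V) = ∅ ∈ τ ✓.
  V = {[q]}: π^{-1}(V) = {q} ∈ τ ✓.
  V = {[r]}: π^{-1}(V) = {r} ∉ τ ✗.
  V = {[q], [r]}: π^{-1}(V) = {q, r} ∈ τ ✓.
  V = {[s=t]}: π^{-1}(V) = {s, t} ∈ τ ✓.
  V = {[q], [s=t]}: π^{-1}(V) = {q, s, t} ∈ τ ✓.
  V = {[r], [s=t]}: π^{-1}(V) = {r, s, t} ∉ τ ✗.
  V = {[q], [r], [s=t]}: π^{-1}(V) = {q, r, s, t} ∈ τ ✓.
Open sets in the quotient: τ_Q = {{}, {[q]}, {[q], [r]}, {[s=t]}, {[q], [s=t]}, {[q], [r], [s=t]}} (6 elements).


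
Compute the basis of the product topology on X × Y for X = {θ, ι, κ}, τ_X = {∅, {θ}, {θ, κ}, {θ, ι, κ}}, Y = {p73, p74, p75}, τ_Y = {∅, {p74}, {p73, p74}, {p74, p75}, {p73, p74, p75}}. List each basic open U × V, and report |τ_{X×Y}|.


Basis B = {∅ × ∅, {θ} × {p74}, {θ} × {p73, p74}, {θ} × {p74, p75}, {θ, κ} × {p74}, {θ} × {p73, p74, p75}, {θ, ι, κ} × {p74}, {θ, κ} × {p73, p74}, {θ, κ} × {p74, p75}, {θ, κ} × {p73, p74, p75}, {θ, ι, κ} × {p73, p74}, {θ, ι, κ} × {p74, p75}, {θ, ι, κ} × {p73, p74, p75}}; |τ_{X×Y}| = 30.

Enumerate products U × V with U ∈ τ_X, V ∈ τ_Y (deduplicated):
  ∅ × ∅ = {} (∅)
  {θ} × {p74} = {(θ,p74)}
  {θ} × {p73, p74} = {(θ,p73), (θ,p74)}
  {θ} × {p74, p75} = {(θ,p74), (θ,p75)}
  {θ, κ} × {p74} = {(θ,p74), (κ,p74)}
  {θ} × {p73, p74, p75} = {(θ,p73), (θ,p74), (θ,p75)}
  {θ, ι, κ} × {p74} = {(θ,p74), (ι,p74), (κ,p74)}
  {θ, κ} × {p73, p74} = {(θ,p73), (θ,p74), (κ,p73), (κ,p74)}
  {θ, κ} × {p74, p75} = {(θ,p74), (θ,p75), (κ,p74), (κ,p75)}
  {θ, κ} × {p73, p74, p75} = {(θ,p73), (θ,p74), (θ,p75), (κ,p73), (κ,p74), (κ,p75)}
  {θ, ι, κ} × {p73, p74} = {(θ,p73), (θ,p74), (ι,p73), (ι,p74), (κ,p73), (κ,p74)}
  {θ, ι, κ} × {p74, p75} = {(θ,p74), (θ,p75), (ι,p74), (ι,p75), (κ,p74), (κ,p75)}
  {θ, ι, κ} × {p73, p74, p75} = {(θ,p73), (θ,p74), (θ,p75), (ι,p73), (ι,p74), (ι,p75), (κ,p73), (κ,p74), (κ,p75)}
These 13 distinct sets form the basis B.
Close under arbitrary unions to get τ_{X×Y}; counting gives |τ_{X×Y}| = 30.


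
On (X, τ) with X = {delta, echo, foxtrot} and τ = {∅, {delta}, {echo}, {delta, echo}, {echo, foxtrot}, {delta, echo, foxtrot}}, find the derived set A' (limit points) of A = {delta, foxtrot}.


A' = ∅

For each x ∈ X, list the open sets U ∈ τ with x ∈ U, then check whether U ∩ (A ∖ {x}) ≠ ∅ for every such U.
  x = delta: open {delta} ∋ x has {delta} ∩ (A ∖ {delta}) = ∅, so x is NOT a limit point.
  x = echo: open {echo} ∋ x has {echo} ∩ (A ∖ {echo}) = ∅, so x is NOT a limit point.
  x = foxtrot: open {echo, foxtrot} ∋ x has {echo, foxtrot} ∩ (A ∖ {foxtrot}) = ∅, so x is NOT a limit point.
Collecting: A' = ∅.


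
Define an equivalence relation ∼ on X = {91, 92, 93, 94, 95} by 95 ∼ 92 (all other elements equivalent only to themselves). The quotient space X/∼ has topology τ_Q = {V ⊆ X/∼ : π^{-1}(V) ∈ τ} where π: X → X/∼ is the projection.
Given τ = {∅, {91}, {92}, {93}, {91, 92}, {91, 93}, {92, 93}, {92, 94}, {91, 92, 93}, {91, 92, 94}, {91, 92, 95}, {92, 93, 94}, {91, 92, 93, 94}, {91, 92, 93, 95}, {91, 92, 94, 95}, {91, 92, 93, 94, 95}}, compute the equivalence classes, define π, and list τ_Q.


X/∼ = {[91], [92=95], [93], [94]}; |τ_Q| = 8.

Equivalence classes: [91], [92=95], [93], [94].
Quotient map π: X → X/∼ sends 91 ↦ [91], 92 ↦ [92=95], 93 ↦ [93], 94 ↦ [94], 95 ↦ [92=95].
For each subset V ⊆ X/∼, compute π^{-1}(V) ⊆ X and check whether π^{-1}(V) ∈ τ. V is open in τ_Q iff π^{-1}(V) ∈ τ.
  V = {}: π^{-1}(V) = ∅ ∈ τ ✓.
  V = {[91]}: π^{-1}(V) = {91} ∈ τ ✓.
  V = {[92=95]}: π^{-1}(V) = {92, 95} ∉ τ ✗.
  V = {[91], [92=95]}: π^{-1}(V) = {91, 92, 95} ∈ τ ✓.
  V = {[93]}: π^{-1}(V) = {93} ∈ τ ✓.
  V = {[91], [93]}: π^{-1}(V) = {91, 93} ∈ τ ✓.
  V = {[92=95], [93]}: π^{-1}(V) = {92, 93, 95} ∉ τ ✗.
  V = {[91], [92=95], [93]}: π^{-1}(V) = {91, 92, 93, 95} ∈ τ ✓.
  V = {[94]}: π^{-1}(V) = {94} ∉ τ ✗.
  V = {[91], [94]}: π^{-1}(V) = {91, 94} ∉ τ ✗.
  V = {[92=95], [94]}: π^{-1}(V) = {92, 94, 95} ∉ τ ✗.
  V = {[91], [92=95], [94]}: π^{-1}(V) = {91, 92, 94, 95} ∈ τ ✓.
  V = {[93], [94]}: π^{-1}(V) = {93, 94} ∉ τ ✗.
  V = {[91], [93], [94]}: π^{-1}(V) = {91, 93, 94} ∉ τ ✗.
  V = {[92=95], [93], [94]}: π^{-1}(V) = {92, 93, 94, 95} ∉ τ ✗.
  V = {[91], [92=95], [93], [94]}: π^{-1}(V) = {91, 92, 93, 94, 95} ∈ τ ✓.
Open sets in the quotient: τ_Q = {{}, {[91]}, {[91], [92=95]}, {[93]}, {[91], [93]}, {[91], [92=95], [93]}, {[91], [92=95], [94]}, {[91], [92=95], [93], [94]}} (8 elements).


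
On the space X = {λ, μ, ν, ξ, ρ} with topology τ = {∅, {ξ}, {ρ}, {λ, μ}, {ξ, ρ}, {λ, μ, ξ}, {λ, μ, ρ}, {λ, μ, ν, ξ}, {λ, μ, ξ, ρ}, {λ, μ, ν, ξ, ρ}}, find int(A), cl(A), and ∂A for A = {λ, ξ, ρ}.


int(A) = {ξ, ρ}, cl(A) = {λ, μ, ν, ξ, ρ}, ∂A = {λ, μ, ν}.

Closed sets in (X, τ) are complements of opens:
  closed(X, τ) = {∅, {ν}, {ρ}, {ν, ξ}, {ν, ρ}, {λ, μ, ν}, {ν, ξ, ρ}, {λ, μ, ν, ξ}, {λ, μ, ν, ρ}, {λ, μ, ν, ξ, ρ}}.
int(A) = ⋃ {U ∈ τ : U ⊆ A}. Opens contained in A: ∅, {ξ}, {ρ}, {ξ, ρ}.
Taking the union of these: int(A) = {ξ, ρ}.
cl(A) = ⋂ {C closed : A ⊆ C}. Closed sets containing A: {λ, μ, ν, ξ, ρ}.
Intersecting these: cl(A) = {λ, μ, ν, ξ, ρ}.
∂A = cl(A) ∖ int(A) = {λ, μ, ν, ξ, ρ} ∖ {ξ, ρ} = {λ, μ, ν}.


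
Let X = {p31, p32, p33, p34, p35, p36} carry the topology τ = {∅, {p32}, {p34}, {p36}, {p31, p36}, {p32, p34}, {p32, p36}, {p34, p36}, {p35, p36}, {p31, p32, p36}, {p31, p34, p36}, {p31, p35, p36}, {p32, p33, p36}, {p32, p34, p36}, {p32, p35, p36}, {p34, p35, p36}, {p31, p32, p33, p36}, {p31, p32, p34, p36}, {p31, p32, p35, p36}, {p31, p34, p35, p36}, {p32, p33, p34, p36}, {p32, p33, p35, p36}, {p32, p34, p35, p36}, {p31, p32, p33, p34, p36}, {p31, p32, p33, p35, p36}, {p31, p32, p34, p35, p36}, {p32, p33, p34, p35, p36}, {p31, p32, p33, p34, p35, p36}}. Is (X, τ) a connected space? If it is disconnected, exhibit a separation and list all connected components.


(X, τ) is disconnected; components = [{p34}, {p31, p32, p33, p35, p36}].

Find clopen sets (U ∈ τ with X ∖ U ∈ τ):
  U = ∅, X ∖ U = {p31, p32, p33, p34, p35, p36} — both open, so U is clopen.
  U = {p34}, X ∖ U = {p31, p32, p33, p35, p36} — both open, so U is clopen.
  U = {p31, p32, p33, p35, p36}, X ∖ U = {p34} — both open, so U is clopen.
  U = {p31, p32, p33, p34, p35, p36}, X ∖ U = ∅ — both open, so U is clopen.
Nontrivial clopen(s) exist: e.g. {p34}. So (X, τ) is disconnected.
Compute connected components by grouping points that agree on all clopens:
  component: {p34}
  component: {p31, p32, p33, p35, p36}


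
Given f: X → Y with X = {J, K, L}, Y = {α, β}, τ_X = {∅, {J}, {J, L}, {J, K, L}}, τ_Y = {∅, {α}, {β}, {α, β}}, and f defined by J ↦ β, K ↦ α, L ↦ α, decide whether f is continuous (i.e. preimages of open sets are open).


f is NOT continuous.

Compute f^{-1}(U) for each U ∈ τ_Y:
  U = ∅: f^{-1}(U) = ∅ ∈ τ_X ✓.
  U = {α}: f^{-1}(U) = {K, L} ∉ τ_X ✗.
  U = {β}: f^{-1}(U) = {J} ∈ τ_X ✓.
  U = {α, β}: f^{-1}(U) = {J, K, L} ∈ τ_X ✓.
Found U = {α} with f^{-1}(U) = {K, L} not in τ_X. Therefore f is NOT continuous.


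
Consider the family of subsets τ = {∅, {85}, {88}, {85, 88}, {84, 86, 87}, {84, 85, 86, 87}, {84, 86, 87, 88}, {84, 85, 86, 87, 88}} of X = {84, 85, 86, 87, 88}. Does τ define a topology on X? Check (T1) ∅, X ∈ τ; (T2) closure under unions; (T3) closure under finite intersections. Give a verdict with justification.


τ IS a topology on X.

Axiom (T1): ∅ ∈ τ? Yes; X ∈ τ? Yes.
Axiom (T2/T3): check pairwise unions and intersections of members of τ.
All pairwise intersections and unions checked — each lies in τ. Therefore τ satisfies (T1), (T2), (T3): it IS a topology on X.


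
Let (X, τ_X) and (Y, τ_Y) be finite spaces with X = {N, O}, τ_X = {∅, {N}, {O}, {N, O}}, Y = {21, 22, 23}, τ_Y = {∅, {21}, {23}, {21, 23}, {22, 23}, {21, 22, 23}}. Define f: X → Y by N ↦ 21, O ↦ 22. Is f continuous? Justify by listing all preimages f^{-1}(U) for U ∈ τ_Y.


f IS continuous.

Compute f^{-1}(U) for each U ∈ τ_Y:
  U = ∅: f^{-1}(U) = ∅ ∈ τ_X ✓.
  U = {21}: f^{-1}(U) = {N} ∈ τ_X ✓.
  U = {23}: f^{-1}(U) = ∅ ∈ τ_X ✓.
  U = {21, 23}: f^{-1}(U) = {N} ∈ τ_X ✓.
  U = {22, 23}: f^{-1}(U) = {O} ∈ τ_X ✓.
  U = {21, 22, 23}: f^{-1}(U) = {N, O} ∈ τ_X ✓.
Every preimage lies in τ_X, so f IS continuous.


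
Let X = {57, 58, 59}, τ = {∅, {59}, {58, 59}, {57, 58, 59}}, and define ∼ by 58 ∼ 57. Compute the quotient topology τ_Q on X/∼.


X/∼ = {[57=58], [59]}; |τ_Q| = 3.

Equivalence classes: [57=58], [59].
Quotient map π: X → X/∼ sends 57 ↦ [57=58], 58 ↦ [57=58], 59 ↦ [59].
For each subset V ⊆ X/∼, compute π^{-1}(V) ⊆ X and check whether π^{-1}(V) ∈ τ. V is open in τ_Q iff π^{-1}(V) ∈ τ.
  V = {}: π^{-1}(V) = ∅ ∈ τ ✓.
  V = {[57=58]}: π^{-1}(V) = {57, 58} ∉ τ ✗.
  V = {[59]}: π^{-1}(V) = {59} ∈ τ ✓.
  V = {[57=58], [59]}: π^{-1}(V) = {57, 58, 59} ∈ τ ✓.
Open sets in the quotient: τ_Q = {{}, {[59]}, {[57=58], [59]}} (3 elements).


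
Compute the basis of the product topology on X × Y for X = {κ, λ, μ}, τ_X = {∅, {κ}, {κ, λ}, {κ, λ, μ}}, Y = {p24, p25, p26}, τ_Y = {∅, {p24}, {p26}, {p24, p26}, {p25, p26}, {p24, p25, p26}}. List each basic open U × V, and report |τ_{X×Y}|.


Basis B = {∅ × ∅, {κ} × {p24}, {κ} × {p26}, {κ} × {p24, p26}, {κ, λ} × {p24}, {κ} × {p25, p26}, {κ, λ} × {p26}, {κ} × {p24, p25, p26}, {κ, λ, μ} × {p24}, {κ, λ, μ} × {p26}, {κ, λ} × {p24, p26}, {κ, λ} × {p25, p26}, {κ, λ} × {p24, p25, p26}, {κ, λ, μ} × {p24, p26}, {κ, λ, μ} × {p25, p26}, {κ, λ, μ} × {p24, p25, p26}}; |τ_{X×Y}| = 40.

Enumerate products U × V with U ∈ τ_X, V ∈ τ_Y (deduplicated):
  ∅ × ∅ = {} (∅)
  {κ} × {p24} = {(κ,p24)}
  {κ} × {p26} = {(κ,p26)}
  {κ} × {p24, p26} = {(κ,p24), (κ,p26)}
  {κ, λ} × {p24} = {(κ,p24), (λ,p24)}
  {κ} × {p25, p26} = {(κ,p25), (κ,p26)}
  {κ, λ} × {p26} = {(κ,p26), (λ,p26)}
  {κ} × {p24, p25, p26} = {(κ,p24), (κ,p25), (κ,p26)}
  {κ, λ, μ} × {p24} = {(κ,p24), (λ,p24), (μ,p24)}
  {κ, λ, μ} × {p26} = {(κ,p26), (λ,p26), (μ,p26)}
  {κ, λ} × {p24, p26} = {(κ,p24), (κ,p26), (λ,p24), (λ,p26)}
  {κ, λ} × {p25, p26} = {(κ,p25), (κ,p26), (λ,p25), (λ,p26)}
  {κ, λ} × {p24, p25, p26} = {(κ,p24), (κ,p25), (κ,p26), (λ,p24), (λ,p25), (λ,p26)}
  {κ, λ, μ} × {p24, p26} = {(κ,p24), (κ,p26), (λ,p24), (λ,p26), (μ,p24), (μ,p26)}
  {κ, λ, μ} × {p25, p26} = {(κ,p25), (κ,p26), (λ,p25), (λ,p26), (μ,p25), (μ,p26)}
  {κ, λ, μ} × {p24, p25, p26} = {(κ,p24), (κ,p25), (κ,p26), (λ,p24), (λ,p25), (λ,p26), (μ,p24), (μ,p25), (μ,p26)}
These 16 distinct sets form the basis B.
Close under arbitrary unions to get τ_{X×Y}; counting gives |τ_{X×Y}| = 40.
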